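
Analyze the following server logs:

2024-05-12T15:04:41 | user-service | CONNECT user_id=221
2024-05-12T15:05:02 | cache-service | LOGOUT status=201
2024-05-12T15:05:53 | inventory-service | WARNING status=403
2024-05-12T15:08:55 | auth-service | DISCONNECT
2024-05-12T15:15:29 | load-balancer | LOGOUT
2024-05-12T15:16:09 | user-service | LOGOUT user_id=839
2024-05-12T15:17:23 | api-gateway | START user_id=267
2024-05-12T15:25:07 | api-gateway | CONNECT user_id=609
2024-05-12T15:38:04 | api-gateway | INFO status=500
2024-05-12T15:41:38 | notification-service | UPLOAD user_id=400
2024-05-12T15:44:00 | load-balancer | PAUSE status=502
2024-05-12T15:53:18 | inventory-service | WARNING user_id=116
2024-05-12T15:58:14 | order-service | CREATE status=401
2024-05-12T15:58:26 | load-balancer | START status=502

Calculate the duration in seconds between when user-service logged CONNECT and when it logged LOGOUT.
688

To find the time between events:

1. Locate the first CONNECT event for user-service: 2024-05-12T15:04:41
2. Locate the first LOGOUT event for user-service: 2024-05-12T15:16:09
3. Calculate the difference: 2024-05-12T15:16:09 - 2024-05-12T15:04:41 = 688 seconds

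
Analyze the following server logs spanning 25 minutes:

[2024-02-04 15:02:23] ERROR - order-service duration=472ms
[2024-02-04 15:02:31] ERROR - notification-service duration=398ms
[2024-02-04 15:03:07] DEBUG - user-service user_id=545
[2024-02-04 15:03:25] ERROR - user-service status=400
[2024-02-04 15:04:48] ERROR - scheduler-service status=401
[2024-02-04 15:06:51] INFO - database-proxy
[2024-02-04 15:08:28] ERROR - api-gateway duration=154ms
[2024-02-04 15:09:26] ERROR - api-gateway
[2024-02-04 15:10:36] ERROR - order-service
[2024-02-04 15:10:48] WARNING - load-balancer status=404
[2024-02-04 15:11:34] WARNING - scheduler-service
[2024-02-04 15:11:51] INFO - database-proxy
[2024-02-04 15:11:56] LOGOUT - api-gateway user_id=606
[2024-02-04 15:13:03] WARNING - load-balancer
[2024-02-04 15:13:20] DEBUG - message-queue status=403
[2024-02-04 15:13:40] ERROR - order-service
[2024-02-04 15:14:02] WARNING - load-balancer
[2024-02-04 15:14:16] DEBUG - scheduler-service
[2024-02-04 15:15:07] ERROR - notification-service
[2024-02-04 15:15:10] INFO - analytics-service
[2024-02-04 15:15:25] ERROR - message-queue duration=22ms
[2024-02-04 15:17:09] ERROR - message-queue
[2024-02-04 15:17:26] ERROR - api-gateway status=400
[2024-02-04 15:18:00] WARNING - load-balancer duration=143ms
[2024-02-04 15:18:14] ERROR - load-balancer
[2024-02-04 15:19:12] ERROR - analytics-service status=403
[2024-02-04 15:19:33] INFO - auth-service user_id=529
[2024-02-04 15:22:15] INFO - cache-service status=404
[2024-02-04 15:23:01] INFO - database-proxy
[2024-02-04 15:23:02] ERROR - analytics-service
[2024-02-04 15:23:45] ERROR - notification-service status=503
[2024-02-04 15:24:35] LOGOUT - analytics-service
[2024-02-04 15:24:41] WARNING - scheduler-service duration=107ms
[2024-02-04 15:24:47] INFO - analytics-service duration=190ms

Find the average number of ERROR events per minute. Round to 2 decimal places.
0.64

To calculate the rate:

1. Count total ERROR events: 16
2. Total time period: 25 minutes
3. Rate = 16 / 25 = 0.64 events per minute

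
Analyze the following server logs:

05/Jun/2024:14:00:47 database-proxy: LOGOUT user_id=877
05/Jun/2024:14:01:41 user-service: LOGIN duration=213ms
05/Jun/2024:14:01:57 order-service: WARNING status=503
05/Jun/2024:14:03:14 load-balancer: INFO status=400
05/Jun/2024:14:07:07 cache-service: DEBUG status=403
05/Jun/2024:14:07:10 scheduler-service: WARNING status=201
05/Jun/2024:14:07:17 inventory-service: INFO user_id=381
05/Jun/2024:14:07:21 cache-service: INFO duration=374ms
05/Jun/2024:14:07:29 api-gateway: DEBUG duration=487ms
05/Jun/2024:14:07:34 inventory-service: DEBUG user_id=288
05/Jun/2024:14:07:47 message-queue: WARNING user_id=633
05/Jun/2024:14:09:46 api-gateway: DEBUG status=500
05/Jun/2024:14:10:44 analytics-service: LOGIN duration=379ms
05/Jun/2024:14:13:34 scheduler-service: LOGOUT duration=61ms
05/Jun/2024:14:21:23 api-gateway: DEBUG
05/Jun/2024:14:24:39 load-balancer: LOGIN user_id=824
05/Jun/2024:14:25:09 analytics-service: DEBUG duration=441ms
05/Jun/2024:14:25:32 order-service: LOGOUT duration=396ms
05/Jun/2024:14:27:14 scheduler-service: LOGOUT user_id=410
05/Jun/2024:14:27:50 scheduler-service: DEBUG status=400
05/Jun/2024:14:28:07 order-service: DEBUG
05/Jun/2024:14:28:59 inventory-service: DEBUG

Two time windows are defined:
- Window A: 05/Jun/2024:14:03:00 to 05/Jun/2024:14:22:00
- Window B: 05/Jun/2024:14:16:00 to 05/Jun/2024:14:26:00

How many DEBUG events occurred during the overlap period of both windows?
1

To find overlap events:

1. Window A: 05/Jun/2024:14:03:00 to 05/Jun/2024:14:22:00
2. Window B: 05/Jun/2024:14:16:00 to 05/Jun/2024:14:26:00
3. Overlap period: 05/Jun/2024:14:16:00 to 05/Jun/2024:14:22:00
4. Count DEBUG events in overlap: 1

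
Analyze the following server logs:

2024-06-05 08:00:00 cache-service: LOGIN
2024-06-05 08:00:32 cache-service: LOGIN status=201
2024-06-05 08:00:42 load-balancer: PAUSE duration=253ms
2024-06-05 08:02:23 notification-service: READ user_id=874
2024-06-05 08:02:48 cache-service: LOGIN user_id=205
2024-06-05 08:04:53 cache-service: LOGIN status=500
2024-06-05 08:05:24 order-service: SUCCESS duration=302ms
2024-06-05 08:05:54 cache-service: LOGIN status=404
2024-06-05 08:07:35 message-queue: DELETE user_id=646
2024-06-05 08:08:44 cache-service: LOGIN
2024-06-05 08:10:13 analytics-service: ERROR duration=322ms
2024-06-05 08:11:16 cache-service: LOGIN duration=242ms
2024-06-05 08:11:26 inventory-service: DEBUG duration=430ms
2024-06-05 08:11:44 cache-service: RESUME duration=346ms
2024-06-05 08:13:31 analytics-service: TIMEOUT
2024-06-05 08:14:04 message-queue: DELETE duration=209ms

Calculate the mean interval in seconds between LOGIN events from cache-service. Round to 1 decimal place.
112.7

To calculate average interval:

1. Find all LOGIN events for cache-service in order
2. Calculate time gaps between consecutive events
3. Compute mean of gaps: 676 / 6 = 112.7 seconds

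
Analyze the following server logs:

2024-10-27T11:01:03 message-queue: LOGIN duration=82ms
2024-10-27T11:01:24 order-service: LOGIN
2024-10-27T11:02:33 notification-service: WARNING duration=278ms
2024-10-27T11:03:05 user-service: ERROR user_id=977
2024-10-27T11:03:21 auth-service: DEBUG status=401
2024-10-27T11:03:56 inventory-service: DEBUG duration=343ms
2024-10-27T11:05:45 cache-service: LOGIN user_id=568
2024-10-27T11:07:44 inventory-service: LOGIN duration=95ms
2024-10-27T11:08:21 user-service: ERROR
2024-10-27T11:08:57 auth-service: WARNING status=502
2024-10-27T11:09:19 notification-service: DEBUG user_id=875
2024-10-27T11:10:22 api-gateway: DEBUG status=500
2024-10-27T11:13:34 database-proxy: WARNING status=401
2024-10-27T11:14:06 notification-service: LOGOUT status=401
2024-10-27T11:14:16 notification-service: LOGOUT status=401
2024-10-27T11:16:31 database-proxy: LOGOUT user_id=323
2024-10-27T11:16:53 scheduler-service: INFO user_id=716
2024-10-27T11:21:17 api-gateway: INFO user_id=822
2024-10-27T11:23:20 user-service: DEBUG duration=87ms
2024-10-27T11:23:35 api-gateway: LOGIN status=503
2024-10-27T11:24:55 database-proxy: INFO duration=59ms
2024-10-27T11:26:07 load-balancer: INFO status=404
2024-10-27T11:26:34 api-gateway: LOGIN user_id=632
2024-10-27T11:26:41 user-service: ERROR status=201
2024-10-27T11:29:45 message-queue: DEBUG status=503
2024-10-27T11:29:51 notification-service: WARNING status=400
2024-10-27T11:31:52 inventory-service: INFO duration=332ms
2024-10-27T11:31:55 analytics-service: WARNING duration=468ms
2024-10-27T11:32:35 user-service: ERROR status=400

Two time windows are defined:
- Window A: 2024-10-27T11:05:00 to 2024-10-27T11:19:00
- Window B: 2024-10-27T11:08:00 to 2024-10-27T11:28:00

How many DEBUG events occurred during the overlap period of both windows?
2

To find overlap events:

1. Window A: 2024-10-27T11:05:00 to 2024-10-27T11:19:00
2. Window B: 2024-10-27T11:08:00 to 2024-10-27T11:28:00
3. Overlap period: 2024-10-27T11:08:00 to 2024-10-27T11:19:00
4. Count DEBUG events in overlap: 2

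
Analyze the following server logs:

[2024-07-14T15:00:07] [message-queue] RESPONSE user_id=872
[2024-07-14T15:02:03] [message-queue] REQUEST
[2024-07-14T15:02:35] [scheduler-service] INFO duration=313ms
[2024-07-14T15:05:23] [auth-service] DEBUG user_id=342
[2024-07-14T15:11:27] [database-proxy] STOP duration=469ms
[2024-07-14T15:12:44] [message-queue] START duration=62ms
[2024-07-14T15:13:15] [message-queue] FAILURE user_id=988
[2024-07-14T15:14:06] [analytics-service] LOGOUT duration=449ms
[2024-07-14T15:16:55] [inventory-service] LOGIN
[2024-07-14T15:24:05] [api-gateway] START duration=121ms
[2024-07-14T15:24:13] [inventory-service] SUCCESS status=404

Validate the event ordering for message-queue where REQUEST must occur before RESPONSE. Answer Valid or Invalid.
Invalid

To validate ordering:

1. Required order: REQUEST → RESPONSE
2. Rule: REQUEST must occur before RESPONSE
3. Check actual order of events for message-queue
4. Result: Invalid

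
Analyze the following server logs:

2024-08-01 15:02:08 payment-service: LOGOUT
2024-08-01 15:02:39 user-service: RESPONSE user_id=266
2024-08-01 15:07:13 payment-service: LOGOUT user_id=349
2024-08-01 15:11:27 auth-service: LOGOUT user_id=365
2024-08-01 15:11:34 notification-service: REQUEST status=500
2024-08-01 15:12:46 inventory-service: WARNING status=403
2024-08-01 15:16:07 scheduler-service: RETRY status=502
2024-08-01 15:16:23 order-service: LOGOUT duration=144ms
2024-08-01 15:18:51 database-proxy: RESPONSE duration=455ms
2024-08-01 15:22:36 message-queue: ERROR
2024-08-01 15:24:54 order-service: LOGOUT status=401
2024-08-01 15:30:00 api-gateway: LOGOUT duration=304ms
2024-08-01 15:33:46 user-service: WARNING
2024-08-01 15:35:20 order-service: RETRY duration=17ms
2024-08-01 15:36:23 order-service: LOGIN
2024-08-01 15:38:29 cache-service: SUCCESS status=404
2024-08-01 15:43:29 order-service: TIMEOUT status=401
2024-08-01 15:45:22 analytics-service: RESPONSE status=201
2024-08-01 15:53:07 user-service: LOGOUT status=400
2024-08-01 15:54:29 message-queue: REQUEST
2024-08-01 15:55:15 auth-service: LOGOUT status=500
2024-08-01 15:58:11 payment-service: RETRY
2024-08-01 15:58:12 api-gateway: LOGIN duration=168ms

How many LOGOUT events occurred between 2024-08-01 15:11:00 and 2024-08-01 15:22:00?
2

To count events in the time window:

1. Window boundaries: 2024-08-01 15:11:00 to 2024-08-01 15:22:00
2. Filter for LOGOUT events within this window
3. Count matching events: 2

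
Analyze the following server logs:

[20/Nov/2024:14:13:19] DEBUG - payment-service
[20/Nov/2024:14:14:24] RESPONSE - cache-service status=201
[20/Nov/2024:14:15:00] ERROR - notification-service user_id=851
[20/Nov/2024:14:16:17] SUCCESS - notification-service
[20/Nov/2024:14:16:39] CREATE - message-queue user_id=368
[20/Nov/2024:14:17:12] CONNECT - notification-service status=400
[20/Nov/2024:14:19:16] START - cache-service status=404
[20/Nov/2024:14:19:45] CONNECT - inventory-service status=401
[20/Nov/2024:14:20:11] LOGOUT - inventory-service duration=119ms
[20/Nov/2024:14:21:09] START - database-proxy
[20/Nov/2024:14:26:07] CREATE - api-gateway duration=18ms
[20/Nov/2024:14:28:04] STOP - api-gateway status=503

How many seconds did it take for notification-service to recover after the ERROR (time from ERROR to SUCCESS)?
77

To calculate recovery time:

1. Find ERROR event for notification-service: 20/Nov/2024:14:15:00
2. Find next SUCCESS event for notification-service: 20/Nov/2024:14:16:17
3. Recovery time: 20/Nov/2024:14:16:17 - 20/Nov/2024:14:15:00 = 77 seconds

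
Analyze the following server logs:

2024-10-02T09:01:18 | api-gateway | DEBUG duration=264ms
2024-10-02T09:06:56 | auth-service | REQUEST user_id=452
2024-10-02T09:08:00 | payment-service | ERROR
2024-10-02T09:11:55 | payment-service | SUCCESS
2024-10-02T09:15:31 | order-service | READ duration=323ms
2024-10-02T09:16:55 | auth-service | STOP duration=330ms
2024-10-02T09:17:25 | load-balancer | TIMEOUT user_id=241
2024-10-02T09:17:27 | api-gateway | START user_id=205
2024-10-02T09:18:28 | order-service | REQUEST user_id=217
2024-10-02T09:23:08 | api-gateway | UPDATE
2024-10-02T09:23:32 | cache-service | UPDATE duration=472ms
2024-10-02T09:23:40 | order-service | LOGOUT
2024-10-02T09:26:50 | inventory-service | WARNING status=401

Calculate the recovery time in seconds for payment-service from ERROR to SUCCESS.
235

To calculate recovery time:

1. Find ERROR event for payment-service: 2024-10-02T09:08:00
2. Find next SUCCESS event for payment-service: 2024-10-02T09:11:55
3. Recovery time: 2024-10-02T09:11:55 - 2024-10-02T09:08:00 = 235 seconds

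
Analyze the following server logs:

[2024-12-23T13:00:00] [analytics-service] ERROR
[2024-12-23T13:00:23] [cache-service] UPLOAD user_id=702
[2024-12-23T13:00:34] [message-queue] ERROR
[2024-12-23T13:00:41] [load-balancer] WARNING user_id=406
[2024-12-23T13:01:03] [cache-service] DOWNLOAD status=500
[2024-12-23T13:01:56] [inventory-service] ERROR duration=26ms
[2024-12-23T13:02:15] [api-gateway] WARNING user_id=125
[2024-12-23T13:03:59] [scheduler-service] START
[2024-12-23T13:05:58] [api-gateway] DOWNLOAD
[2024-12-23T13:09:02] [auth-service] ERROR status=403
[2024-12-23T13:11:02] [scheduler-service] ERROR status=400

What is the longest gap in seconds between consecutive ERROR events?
426

To find the longest gap:

1. Extract all ERROR events in chronological order
2. Calculate time differences between consecutive events
3. Find the maximum difference
4. Longest gap: 426 seconds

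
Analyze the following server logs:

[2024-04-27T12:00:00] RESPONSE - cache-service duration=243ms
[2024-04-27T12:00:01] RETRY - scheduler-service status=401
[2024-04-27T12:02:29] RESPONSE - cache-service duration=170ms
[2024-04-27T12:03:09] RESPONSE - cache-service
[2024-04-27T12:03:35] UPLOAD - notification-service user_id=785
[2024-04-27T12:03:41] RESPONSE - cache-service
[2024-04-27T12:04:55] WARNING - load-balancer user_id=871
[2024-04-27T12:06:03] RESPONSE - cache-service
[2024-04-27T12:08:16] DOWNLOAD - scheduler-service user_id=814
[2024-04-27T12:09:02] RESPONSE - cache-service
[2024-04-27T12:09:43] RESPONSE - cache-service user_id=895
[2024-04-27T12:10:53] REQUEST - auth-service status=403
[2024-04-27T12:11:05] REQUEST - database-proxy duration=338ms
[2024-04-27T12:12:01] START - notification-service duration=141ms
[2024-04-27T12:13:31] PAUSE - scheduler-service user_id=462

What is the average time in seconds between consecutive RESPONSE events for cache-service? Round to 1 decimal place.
97.2

To calculate average interval:

1. Find all RESPONSE events for cache-service in order
2. Calculate time gaps between consecutive events
3. Compute mean of gaps: 583 / 6 = 97.2 seconds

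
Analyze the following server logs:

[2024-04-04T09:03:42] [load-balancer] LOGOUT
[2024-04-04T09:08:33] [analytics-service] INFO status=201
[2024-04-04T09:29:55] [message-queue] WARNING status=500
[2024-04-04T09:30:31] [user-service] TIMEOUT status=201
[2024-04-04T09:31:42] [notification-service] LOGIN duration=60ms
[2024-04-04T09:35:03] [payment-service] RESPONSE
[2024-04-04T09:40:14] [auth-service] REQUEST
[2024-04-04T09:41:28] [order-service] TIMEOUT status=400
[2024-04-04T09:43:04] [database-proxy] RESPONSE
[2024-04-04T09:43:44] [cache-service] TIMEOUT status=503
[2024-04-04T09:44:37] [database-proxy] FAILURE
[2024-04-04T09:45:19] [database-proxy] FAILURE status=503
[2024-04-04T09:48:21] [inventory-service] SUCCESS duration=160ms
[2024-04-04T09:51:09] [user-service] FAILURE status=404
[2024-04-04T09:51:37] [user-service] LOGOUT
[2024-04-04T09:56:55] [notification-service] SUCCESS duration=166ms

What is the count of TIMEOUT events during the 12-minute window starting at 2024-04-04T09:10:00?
0

To count events in the time window:

1. Window boundaries: 2024-04-04T09:10:00 to 2024-04-04T09:22:00
2. Filter for TIMEOUT events within this window
3. Count matching events: 0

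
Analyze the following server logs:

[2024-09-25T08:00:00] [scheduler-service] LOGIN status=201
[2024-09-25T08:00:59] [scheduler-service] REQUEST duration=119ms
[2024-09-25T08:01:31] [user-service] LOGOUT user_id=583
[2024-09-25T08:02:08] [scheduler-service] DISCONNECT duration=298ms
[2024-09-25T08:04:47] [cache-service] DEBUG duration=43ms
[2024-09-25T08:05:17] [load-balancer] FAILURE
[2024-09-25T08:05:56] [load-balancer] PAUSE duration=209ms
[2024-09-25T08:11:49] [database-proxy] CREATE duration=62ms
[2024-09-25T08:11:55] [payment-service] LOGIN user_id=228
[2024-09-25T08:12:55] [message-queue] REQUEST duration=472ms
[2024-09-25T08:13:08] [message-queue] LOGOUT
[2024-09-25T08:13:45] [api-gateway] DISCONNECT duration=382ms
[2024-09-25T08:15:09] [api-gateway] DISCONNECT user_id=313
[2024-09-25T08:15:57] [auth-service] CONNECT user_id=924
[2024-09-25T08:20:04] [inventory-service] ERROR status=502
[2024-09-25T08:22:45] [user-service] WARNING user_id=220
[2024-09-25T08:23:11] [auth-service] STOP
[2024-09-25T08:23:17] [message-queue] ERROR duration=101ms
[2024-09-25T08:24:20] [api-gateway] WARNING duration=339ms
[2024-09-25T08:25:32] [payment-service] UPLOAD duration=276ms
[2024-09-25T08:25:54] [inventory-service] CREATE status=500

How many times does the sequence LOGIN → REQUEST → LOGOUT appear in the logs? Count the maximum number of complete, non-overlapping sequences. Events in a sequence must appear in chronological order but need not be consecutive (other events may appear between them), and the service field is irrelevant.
2

To count sequences:

1. Look for pattern: LOGIN → REQUEST → LOGOUT
2. Greedily scan the log in chronological order, matching each sequence element in turn (ignoring service)
3. Each time the full pattern completes, increment the count and restart matching from the next event
4. Complete non-overlapping sequences found: 2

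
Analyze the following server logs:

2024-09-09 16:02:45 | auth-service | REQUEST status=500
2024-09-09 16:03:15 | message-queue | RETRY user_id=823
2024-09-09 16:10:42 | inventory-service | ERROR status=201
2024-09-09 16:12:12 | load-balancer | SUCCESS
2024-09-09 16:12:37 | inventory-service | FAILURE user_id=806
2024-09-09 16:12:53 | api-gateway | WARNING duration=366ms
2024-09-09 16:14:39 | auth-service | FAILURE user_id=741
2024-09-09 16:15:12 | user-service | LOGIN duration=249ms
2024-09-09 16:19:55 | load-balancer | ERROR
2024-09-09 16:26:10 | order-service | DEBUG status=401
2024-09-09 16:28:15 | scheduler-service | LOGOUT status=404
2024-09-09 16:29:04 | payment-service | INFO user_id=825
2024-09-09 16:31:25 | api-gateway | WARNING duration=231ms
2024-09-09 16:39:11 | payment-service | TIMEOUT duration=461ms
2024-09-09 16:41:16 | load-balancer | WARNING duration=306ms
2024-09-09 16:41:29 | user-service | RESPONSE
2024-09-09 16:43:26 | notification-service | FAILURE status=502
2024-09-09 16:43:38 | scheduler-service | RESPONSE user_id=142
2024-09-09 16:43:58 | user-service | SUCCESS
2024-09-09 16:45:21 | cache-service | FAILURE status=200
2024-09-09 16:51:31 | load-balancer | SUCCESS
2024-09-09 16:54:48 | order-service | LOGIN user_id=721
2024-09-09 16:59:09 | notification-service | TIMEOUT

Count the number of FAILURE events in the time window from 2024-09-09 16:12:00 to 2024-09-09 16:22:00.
2

To count events in the time window:

1. Window boundaries: 2024-09-09 16:12:00 to 2024-09-09 16:22:00
2. Filter for FAILURE events within this window
3. Count matching events: 2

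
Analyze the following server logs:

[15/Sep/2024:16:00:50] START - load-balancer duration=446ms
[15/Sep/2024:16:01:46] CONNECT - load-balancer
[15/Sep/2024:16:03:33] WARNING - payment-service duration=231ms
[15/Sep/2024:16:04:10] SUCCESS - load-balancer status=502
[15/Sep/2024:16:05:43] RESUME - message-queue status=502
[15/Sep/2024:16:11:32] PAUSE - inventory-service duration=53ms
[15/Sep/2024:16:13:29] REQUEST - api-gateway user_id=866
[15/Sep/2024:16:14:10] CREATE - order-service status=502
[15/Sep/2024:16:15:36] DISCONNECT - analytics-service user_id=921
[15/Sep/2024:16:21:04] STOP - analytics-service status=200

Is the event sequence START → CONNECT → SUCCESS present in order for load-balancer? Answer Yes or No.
Yes

To verify sequence order:

1. Find all events in sequence START → CONNECT → SUCCESS for load-balancer
2. Extract their timestamps
3. Check if timestamps are in ascending order
4. Result: Yes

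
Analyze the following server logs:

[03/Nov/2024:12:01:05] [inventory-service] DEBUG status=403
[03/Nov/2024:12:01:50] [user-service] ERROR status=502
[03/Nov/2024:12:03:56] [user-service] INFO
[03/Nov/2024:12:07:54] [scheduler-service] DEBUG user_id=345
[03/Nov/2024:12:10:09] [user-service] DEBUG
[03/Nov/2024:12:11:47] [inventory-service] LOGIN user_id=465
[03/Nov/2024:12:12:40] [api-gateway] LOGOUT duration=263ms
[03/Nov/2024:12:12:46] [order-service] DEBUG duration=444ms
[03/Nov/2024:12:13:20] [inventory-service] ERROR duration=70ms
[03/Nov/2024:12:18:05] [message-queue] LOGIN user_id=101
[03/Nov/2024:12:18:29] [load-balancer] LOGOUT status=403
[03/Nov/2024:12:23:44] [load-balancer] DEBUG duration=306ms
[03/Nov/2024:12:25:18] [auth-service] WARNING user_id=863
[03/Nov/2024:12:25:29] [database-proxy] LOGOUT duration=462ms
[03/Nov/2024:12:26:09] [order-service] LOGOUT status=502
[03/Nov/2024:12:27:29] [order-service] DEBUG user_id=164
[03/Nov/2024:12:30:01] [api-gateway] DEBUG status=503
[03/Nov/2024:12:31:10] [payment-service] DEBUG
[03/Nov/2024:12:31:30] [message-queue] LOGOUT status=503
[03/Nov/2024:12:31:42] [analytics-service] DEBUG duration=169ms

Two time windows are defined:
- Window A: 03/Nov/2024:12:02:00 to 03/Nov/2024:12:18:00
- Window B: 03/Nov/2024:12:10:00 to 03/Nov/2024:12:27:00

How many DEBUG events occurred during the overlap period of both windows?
2

To find overlap events:

1. Window A: 03/Nov/2024:12:02:00 to 03/Nov/2024:12:18:00
2. Window B: 03/Nov/2024:12:10:00 to 03/Nov/2024:12:27:00
3. Overlap period: 03/Nov/2024:12:10:00 to 03/Nov/2024:12:18:00
4. Count DEBUG events in overlap: 2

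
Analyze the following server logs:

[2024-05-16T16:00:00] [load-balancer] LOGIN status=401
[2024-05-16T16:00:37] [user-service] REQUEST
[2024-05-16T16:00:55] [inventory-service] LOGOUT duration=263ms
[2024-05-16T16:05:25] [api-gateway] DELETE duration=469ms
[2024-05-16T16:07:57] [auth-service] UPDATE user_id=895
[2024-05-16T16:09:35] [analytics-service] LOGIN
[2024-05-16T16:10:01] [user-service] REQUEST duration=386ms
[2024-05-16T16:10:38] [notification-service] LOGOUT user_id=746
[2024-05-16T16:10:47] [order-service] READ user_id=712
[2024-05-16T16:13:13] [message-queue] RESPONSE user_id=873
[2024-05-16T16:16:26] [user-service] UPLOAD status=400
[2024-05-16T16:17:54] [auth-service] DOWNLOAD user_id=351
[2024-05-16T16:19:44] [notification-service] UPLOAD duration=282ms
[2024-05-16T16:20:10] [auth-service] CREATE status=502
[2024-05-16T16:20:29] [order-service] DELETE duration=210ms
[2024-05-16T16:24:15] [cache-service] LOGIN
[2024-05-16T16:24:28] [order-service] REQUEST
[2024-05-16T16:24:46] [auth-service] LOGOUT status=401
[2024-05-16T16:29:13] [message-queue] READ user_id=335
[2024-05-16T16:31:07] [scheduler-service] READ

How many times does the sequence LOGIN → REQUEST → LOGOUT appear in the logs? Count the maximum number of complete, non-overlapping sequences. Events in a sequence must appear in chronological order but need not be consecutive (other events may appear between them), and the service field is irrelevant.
3

To count sequences:

1. Look for pattern: LOGIN → REQUEST → LOGOUT
2. Greedily scan the log in chronological order, matching each sequence element in turn (ignoring service)
3. Each time the full pattern completes, increment the count and restart matching from the next event
4. Complete non-overlapping sequences found: 3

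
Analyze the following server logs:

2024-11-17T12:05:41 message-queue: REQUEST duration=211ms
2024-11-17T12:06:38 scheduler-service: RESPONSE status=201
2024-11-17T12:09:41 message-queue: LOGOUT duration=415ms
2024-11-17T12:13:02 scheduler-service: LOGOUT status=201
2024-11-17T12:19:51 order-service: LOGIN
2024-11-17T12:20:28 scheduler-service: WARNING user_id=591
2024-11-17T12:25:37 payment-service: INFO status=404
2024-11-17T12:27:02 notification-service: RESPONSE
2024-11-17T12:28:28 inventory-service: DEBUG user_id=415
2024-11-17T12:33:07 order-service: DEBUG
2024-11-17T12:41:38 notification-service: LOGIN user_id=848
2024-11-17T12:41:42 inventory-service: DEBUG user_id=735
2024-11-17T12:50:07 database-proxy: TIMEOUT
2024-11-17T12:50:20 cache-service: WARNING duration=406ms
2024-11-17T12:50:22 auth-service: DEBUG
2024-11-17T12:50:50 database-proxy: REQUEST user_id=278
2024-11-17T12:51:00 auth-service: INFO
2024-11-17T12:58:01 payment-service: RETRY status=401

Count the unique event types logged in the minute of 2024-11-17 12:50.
4

To count unique event types:

1. Filter events in the minute starting at 2024-11-17 12:50
2. Extract event types from matching entries
3. Count unique types: 4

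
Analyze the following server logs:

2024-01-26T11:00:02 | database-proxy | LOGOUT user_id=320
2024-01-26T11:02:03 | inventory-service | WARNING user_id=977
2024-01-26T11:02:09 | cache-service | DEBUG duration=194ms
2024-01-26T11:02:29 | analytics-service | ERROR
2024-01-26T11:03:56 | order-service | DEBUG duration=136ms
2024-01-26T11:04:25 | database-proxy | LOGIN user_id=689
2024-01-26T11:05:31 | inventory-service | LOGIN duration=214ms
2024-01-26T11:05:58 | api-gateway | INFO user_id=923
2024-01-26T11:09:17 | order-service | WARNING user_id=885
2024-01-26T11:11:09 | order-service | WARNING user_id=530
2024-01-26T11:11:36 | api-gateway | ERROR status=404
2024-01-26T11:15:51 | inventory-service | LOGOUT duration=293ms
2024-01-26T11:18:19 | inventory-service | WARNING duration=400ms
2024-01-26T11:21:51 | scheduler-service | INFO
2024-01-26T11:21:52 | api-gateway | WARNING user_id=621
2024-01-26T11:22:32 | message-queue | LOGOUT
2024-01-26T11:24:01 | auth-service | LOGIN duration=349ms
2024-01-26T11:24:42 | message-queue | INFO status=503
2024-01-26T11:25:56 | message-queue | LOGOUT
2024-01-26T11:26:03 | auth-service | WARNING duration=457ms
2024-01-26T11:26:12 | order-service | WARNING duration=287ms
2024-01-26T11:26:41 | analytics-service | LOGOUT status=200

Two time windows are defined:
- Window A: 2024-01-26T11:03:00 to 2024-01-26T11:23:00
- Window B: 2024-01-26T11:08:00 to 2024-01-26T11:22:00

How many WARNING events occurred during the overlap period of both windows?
4

To find overlap events:

1. Window A: 2024-01-26T11:03:00 to 2024-01-26T11:23:00
2. Window B: 2024-01-26T11:08:00 to 2024-01-26T11:22:00
3. Overlap period: 2024-01-26T11:08:00 to 2024-01-26T11:22:00
4. Count WARNING events in overlap: 4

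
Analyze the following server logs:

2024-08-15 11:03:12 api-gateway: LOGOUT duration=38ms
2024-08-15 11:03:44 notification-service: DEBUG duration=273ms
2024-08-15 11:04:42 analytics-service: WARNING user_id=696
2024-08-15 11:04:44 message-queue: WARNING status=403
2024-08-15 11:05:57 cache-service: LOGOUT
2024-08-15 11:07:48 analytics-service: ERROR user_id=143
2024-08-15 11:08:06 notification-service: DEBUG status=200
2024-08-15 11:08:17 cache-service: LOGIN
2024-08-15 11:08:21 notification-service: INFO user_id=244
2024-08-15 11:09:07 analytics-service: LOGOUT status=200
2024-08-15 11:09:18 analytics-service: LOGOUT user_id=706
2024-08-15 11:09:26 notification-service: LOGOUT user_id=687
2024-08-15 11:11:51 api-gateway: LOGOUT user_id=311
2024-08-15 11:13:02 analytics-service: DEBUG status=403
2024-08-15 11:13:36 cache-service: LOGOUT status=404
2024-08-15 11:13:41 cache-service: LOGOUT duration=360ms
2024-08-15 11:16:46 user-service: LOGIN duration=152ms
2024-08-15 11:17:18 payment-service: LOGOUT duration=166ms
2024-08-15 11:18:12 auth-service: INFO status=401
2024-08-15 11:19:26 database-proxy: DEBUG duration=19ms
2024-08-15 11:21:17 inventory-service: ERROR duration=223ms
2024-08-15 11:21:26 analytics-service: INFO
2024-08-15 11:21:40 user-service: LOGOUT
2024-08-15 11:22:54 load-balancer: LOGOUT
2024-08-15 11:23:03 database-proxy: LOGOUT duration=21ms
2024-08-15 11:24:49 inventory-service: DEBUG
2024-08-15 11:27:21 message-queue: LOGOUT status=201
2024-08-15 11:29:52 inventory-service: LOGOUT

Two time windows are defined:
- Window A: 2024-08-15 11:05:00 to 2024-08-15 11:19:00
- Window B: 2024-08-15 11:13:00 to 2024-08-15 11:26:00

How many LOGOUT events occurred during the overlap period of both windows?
3

To find overlap events:

1. Window A: 2024-08-15 11:05:00 to 2024-08-15 11:19:00
2. Window B: 2024-08-15 11:13:00 to 2024-08-15 11:26:00
3. Overlap period: 2024-08-15 11:13:00 to 2024-08-15 11:19:00
4. Count LOGOUT events in overlap: 3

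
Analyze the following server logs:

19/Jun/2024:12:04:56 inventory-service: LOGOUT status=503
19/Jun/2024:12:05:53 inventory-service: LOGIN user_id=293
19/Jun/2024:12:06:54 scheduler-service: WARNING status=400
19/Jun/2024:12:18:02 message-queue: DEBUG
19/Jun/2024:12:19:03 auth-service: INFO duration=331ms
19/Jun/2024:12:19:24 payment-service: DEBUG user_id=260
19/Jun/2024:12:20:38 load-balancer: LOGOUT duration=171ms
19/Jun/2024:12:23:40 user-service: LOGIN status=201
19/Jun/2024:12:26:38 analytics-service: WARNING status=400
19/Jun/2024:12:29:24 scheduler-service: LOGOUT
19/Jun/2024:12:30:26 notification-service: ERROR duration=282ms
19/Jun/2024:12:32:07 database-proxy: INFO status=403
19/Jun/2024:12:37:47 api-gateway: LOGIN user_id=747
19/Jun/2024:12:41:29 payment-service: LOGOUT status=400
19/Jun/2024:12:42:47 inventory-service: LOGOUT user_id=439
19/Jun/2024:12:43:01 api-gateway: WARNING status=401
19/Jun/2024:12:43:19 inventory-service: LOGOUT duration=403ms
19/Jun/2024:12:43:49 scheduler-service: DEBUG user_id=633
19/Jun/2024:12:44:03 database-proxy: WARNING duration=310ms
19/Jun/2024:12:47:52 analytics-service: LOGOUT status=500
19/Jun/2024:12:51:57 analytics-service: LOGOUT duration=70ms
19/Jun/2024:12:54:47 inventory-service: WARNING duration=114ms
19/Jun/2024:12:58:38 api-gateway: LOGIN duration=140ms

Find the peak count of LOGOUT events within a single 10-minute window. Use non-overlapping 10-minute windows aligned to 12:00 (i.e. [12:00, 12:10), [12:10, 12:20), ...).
4

To find the burst window:

1. Divide the log period into non-overlapping 10-minute windows starting at 12:00
2. Count LOGOUT events in each window
3. Find the window with maximum count
4. Maximum events in a window: 4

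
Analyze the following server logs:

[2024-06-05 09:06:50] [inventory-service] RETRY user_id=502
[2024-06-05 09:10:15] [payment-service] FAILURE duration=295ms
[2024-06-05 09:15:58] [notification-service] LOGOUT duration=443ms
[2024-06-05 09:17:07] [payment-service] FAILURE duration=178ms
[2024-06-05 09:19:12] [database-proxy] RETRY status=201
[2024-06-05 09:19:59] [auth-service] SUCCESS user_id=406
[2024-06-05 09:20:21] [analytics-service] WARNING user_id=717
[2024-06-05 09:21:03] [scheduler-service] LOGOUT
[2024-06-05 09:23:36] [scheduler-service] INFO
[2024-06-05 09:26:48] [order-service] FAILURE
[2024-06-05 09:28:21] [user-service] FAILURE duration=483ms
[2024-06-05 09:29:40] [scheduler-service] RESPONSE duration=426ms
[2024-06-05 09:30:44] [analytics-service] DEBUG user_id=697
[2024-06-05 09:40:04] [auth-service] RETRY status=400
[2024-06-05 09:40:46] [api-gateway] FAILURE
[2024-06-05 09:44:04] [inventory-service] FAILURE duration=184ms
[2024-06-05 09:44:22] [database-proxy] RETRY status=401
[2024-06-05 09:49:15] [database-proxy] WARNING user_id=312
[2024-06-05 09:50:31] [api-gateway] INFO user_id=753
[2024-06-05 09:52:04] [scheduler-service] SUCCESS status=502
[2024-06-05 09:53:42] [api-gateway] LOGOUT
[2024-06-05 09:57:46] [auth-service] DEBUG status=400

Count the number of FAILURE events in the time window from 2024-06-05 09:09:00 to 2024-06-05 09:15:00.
1

To count events in the time window:

1. Window boundaries: 2024-06-05 09:09:00 to 2024-06-05 09:15:00
2. Filter for FAILURE events within this window
3. Count matching events: 1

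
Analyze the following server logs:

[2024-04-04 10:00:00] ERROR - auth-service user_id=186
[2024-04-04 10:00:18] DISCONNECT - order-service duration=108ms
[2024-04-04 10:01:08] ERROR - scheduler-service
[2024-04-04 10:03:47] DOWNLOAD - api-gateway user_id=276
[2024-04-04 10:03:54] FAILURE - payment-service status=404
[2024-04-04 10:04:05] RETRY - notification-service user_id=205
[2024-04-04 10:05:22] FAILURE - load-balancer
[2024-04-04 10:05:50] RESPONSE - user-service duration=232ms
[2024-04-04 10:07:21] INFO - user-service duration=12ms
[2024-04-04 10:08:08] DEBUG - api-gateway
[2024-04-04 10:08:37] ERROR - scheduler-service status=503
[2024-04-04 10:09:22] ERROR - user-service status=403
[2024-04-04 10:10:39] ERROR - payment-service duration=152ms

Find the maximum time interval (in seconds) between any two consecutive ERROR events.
449

To find the longest gap:

1. Extract all ERROR events in chronological order
2. Calculate time differences between consecutive events
3. Find the maximum difference
4. Longest gap: 449 seconds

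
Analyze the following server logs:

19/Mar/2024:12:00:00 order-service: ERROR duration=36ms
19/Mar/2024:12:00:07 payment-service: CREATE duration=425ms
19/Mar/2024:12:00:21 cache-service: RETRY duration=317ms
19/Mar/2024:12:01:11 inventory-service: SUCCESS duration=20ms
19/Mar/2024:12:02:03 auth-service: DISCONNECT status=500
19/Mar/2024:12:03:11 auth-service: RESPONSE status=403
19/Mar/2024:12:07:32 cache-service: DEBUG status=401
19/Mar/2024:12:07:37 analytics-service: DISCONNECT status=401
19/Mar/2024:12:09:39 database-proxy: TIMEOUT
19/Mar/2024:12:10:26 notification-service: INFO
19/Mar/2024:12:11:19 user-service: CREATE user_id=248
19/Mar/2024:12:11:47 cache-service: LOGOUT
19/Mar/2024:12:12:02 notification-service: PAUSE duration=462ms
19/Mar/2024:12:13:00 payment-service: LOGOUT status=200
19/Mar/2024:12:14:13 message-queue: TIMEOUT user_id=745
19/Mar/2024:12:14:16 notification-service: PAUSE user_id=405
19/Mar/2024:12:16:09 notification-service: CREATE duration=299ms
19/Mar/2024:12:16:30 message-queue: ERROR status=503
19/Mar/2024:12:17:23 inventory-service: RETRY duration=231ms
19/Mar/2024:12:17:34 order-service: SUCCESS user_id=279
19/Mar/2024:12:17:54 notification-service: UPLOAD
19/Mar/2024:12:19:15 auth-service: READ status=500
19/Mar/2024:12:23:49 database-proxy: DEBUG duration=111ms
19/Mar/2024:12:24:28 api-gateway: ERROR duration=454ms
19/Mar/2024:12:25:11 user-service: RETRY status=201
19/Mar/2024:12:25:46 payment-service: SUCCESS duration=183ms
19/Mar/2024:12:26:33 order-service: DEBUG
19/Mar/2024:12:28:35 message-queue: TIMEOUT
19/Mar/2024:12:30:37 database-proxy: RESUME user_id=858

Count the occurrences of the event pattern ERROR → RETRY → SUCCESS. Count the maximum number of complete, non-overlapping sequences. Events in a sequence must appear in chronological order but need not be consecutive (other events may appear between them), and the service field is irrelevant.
3

To count sequences:

1. Look for pattern: ERROR → RETRY → SUCCESS
2. Greedily scan the log in chronological order, matching each sequence element in turn (ignoring service)
3. Each time the full pattern completes, increment the count and restart matching from the next event
4. Complete non-overlapping sequences found: 3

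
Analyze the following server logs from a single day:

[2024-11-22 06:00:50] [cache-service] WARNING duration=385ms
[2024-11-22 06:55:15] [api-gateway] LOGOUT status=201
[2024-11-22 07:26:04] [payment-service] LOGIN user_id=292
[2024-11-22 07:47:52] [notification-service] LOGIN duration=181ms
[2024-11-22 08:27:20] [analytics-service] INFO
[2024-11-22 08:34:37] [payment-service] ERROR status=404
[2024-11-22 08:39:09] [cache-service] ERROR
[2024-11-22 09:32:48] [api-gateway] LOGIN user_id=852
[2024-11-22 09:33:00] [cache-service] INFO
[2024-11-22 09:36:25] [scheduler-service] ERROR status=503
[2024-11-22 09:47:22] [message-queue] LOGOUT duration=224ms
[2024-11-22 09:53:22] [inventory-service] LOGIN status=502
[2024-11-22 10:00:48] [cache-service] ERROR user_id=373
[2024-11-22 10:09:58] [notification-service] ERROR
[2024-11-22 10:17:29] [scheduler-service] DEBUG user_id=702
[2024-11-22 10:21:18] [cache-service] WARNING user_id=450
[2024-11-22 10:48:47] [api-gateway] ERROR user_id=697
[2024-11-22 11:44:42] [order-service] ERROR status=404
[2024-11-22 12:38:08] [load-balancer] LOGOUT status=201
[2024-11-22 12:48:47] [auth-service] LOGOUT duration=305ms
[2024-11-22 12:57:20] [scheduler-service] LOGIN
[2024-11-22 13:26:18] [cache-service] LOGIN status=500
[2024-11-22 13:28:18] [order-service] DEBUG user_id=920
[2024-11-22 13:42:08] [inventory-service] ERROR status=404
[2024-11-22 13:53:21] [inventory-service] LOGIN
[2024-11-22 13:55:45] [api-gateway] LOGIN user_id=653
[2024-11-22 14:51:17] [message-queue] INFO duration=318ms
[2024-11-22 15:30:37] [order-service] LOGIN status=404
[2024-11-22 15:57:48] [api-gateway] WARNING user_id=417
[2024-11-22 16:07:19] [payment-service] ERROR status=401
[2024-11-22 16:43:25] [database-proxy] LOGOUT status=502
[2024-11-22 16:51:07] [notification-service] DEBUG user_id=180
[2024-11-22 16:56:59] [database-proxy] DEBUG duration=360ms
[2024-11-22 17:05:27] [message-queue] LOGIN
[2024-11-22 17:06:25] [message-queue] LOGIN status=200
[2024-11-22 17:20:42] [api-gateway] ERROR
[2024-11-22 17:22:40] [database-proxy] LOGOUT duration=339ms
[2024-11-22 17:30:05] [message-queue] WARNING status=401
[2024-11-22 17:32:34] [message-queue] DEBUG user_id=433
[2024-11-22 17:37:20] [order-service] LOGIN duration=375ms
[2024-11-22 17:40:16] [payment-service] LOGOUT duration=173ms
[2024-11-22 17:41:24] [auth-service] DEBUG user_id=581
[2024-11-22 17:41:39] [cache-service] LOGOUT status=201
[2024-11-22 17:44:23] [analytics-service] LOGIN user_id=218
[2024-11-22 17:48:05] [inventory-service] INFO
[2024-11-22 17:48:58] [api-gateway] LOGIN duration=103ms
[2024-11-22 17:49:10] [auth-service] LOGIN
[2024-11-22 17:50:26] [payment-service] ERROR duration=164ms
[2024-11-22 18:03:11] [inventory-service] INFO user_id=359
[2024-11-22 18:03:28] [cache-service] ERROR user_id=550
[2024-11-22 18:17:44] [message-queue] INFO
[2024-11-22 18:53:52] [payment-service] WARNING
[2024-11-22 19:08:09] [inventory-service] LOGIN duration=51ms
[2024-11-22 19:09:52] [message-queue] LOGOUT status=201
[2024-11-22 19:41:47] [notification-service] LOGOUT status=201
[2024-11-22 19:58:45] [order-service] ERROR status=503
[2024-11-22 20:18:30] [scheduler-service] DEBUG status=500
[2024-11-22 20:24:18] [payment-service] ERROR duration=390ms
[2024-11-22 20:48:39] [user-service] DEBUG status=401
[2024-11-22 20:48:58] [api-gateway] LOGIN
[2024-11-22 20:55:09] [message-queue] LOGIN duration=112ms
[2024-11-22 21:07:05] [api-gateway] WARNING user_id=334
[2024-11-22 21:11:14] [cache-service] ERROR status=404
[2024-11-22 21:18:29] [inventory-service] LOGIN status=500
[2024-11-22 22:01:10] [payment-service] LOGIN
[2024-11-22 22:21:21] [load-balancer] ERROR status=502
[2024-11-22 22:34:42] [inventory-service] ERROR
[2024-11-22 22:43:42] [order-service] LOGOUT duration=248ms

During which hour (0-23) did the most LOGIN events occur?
17

To find the peak hour:

1. Group all LOGIN events by hour
2. Count events in each hour
3. Find hour with maximum count
4. Peak hour: 17 (with 6 events)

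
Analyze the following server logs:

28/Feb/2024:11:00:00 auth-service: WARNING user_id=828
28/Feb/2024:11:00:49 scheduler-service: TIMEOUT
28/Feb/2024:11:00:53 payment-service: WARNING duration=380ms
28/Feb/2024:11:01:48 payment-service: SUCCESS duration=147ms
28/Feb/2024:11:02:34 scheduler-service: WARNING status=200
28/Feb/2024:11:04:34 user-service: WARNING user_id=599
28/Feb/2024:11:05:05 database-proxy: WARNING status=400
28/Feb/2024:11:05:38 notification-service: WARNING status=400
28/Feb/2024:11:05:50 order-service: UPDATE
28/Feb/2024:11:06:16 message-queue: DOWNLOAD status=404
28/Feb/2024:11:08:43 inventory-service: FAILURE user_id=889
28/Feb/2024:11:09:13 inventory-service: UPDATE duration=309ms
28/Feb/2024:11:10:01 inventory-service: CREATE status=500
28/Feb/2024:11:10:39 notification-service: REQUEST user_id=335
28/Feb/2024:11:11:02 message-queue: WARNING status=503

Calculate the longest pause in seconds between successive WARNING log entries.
324

To find the longest gap:

1. Extract all WARNING events in chronological order
2. Calculate time differences between consecutive events
3. Find the maximum difference
4. Longest gap: 324 seconds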